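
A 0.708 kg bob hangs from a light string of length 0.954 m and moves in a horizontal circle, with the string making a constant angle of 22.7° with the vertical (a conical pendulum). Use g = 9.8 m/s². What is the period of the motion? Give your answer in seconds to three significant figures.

1.88 s

r = L sinθ = 0.3682 m. From T sinθ = mω²r and T cosθ = mg: tanθ = ω²r/g, so ω² = g tanθ / r = g/(L cosθ).
ω = √(g/(L cosθ)) = √(9.8/(0.954 × 0.9225)) = √11.14 = 3.337 rad/s.
Period = 2π/ω = 1.883 s.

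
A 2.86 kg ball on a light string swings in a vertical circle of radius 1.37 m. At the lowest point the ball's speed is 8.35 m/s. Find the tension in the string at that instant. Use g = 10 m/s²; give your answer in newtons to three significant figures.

At the lowest point, T points up (toward the centre) and the weight mg points down (away from the centre), so the net inward force is T − mg = mv²/r.
T = m(v²/r + g) = 2.86 × ((8.35)²/1.37 + 10.0) = 2.86 × (50.89 + 10.0) = 2.86 × 60.89 = 174.2 N.

174 N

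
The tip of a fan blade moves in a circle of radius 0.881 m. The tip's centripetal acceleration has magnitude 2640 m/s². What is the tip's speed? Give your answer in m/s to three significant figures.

48.2 m/s

a_c = v²/r ⇒ v = √(a_c · r) = √(2640 × 0.881) = √2326 = 48.23 m/s.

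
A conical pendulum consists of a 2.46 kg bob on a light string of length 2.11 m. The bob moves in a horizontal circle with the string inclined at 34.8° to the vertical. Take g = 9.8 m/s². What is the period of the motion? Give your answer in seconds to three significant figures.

2.64 s

r = L sinθ = 1.204 m. From T sinθ = mω²r and T cosθ = mg: tanθ = ω²r/g, so ω² = g tanθ / r = g/(L cosθ).
ω = √(g/(L cosθ)) = √(9.8/(2.11 × 0.8211)) = √5.656 = 2.378 rad/s.
Period = 2π/ω = 2.642 s.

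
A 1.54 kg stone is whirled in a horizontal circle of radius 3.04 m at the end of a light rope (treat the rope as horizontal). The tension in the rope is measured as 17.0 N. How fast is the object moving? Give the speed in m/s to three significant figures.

5.79 m/s

T = m v²/r ⇒ v = √(T r / m) = √(17.0 × 3.04 / 1.54) = √33.56 = 5.793 m/s.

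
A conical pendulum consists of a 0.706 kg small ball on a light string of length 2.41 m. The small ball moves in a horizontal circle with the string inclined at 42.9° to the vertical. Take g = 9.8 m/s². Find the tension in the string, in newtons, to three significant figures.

9.44 N

Vertically the bob has no acceleration, so T cosθ = mg.
T = mg/cosθ = 0.706 × 9.8 / cos 42.9° = 6.919/0.7325 = 9.445 N.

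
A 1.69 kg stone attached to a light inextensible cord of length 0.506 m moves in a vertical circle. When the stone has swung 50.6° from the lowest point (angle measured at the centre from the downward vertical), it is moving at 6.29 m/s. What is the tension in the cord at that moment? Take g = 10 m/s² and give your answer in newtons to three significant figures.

Take the radial direction toward the centre of the circle as positive. The component of the weight along the string toward the centre is −mg cos φ (φ measured from the bottom), so Newton's second law along the string gives T − mg cos φ = m v²/r.
cos 50.6° = 0.6347, so T = m(v²/r + g cos φ) = 1.69 × ((6.29)²/0.506 + 10.0 × 0.6347) = 1.69 × (78.19 + (6.347)) = 1.69 × 84.54 = 142.9 N.

143 N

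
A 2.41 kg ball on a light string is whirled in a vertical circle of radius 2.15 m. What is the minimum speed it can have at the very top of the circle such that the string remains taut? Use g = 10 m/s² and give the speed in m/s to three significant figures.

At the highest point the centre is directly below, so both the weight and T act inward: T + mg = mv²/r.
At minimum speed T → 0, so mg = mv_min²/r ⇒ v_min = √(g r) = √(10.0 × 2.15) = 4.637 m/s.

4.64 m/s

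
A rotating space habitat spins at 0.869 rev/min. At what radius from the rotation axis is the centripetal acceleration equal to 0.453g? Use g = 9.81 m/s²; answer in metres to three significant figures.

537 m

ω = 0.869 rev/min × 2π/60 = 0.09100 rad/s.
a_c = ω²r = 0.453g ⇒ r = 0.453 × 9.81 / (0.09100)² = 4.444/0.008281 = 536.6 m.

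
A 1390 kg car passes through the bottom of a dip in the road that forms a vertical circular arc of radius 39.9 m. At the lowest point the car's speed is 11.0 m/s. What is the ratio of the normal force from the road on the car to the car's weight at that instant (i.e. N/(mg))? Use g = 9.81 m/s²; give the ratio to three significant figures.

At the bottom, N − mg = mv²/r, so N = m(v²/r + g) and N/(mg) = v²/(rg) + 1 = (11.0)²/(39.9 × 9.81) + 1 = 0.3091 + 1 = 1.309.

1.31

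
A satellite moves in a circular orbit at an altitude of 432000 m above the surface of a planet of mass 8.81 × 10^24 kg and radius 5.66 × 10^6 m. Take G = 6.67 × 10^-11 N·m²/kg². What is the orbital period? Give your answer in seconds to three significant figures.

3900 s

r = R + h = 5.66 × 10^6 + 432000 = 6.092 × 10^6 m. Gravity provides the centripetal force: G M m / r² = m v² / r ⇒ v = √(GM/r) = 9821 m/s.
T = 2πr/v = 2π × 6.092 × 10^6 / 9821 = 3897 s.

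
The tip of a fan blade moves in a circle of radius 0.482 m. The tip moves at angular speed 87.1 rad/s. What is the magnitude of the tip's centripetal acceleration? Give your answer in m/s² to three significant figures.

3660 m/s²

v = ωr = 87.1 × 0.482 = 41.98 m/s.
a_c = v²/r = (41.98)²/0.482 = 1763/0.482 = 3657 m/s².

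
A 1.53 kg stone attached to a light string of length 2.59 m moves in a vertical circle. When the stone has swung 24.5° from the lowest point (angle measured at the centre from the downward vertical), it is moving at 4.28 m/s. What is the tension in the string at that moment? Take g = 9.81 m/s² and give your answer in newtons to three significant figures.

24.5 N

Take the radial direction toward the centre of the circle as positive. The component of the weight along the string toward the centre is −mg cos φ (φ measured from the bottom), so Newton's second law along the string gives T − mg cos φ = m v²/r.
cos 24.5° = 0.9100, so T = m(v²/r + g cos φ) = 1.53 × ((4.28)²/2.59 + 9.81 × 0.9100) = 1.53 × (7.073 + (8.927)) = 1.53 × 16.00 = 24.48 N.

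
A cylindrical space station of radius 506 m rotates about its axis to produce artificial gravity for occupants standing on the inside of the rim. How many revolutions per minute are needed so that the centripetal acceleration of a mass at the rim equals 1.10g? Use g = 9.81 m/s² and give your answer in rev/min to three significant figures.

Require ω²r = 1.10g, so ω = √(1.10 × 9.81/506) = 0.1460 rad/s.
In rev/min: ω × 60/(2π) = 0.1460 × 60/(2π) = 1.395 rev/min.

1.39 rev/min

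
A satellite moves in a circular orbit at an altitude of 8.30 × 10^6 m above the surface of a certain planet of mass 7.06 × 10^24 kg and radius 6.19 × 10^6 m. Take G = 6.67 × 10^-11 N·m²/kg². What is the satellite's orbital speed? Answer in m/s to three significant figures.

Orbital radius r = R + h = 6.19 × 10^6 + 8.30 × 10^6 = 1.449 × 10^7 m.
Gravity supplies the centripetal force: G M m / r² = m v² / r, so v = √(GM/r).
v = √(6.67 × 10^-11 × 7.06 × 10^24 / 1.449 × 10^7) = √(3.250 × 10^7) = 5701 m/s.

5700 m/s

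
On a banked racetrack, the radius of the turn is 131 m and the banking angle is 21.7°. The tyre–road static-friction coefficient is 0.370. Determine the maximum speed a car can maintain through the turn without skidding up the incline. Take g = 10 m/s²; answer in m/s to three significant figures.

34.3 m/s

At the maximum speed, friction acts down the slope at its limiting value f = μN. Radially (horizontal, toward centre): N sinθ + μN cosθ = mv²/r. Vertically: N cosθ − μN sinθ = mg.
Dividing: v² = r g (sinθ + μcosθ)/(cosθ − μsinθ).
sinθ + μcosθ = 0.3697 + 0.370×0.9291 = 0.7135; cosθ − μsinθ = 0.9291 − 0.370×0.3697 = 0.7923.
v² = 131 × 10.0 × 0.7135/0.7923 = 1180 m²/s², so v = 34.35 m/s.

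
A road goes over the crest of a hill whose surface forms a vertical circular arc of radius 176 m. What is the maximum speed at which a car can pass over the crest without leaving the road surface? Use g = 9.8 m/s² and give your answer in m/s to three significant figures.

41.5 m/s

At the crest the centre of the circle is below the car, so the net downward (centripetal) force is mg − N = mv²/r.
The car leaves the road when N → 0, giving v_max = √(g r) = √(9.8 × 176) = 41.53 m/s.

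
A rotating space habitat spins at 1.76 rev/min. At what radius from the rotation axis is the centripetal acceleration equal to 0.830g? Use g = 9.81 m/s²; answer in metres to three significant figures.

240 m

ω = 1.76 rev/min × 2π/60 = 0.1843 rad/s.
a_c = ω²r = 0.830g ⇒ r = 0.830 × 9.81 / (0.1843)² = 8.142/0.03397 = 239.7 m.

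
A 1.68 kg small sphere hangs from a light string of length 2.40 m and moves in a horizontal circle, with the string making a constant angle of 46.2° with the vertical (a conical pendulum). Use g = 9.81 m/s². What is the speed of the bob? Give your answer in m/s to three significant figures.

The radius of the circle is r = L sinθ = 2.40 × sin 46.2° = 1.732 m.
Horizontally T sinθ = mv²/r and vertically T cosθ = mg, so tanθ = v²/(rg).
v = √(r g tanθ) = √(1.732 × 9.81 × 1.043) = √17.72 = 4.210 m/s.

4.21 m/s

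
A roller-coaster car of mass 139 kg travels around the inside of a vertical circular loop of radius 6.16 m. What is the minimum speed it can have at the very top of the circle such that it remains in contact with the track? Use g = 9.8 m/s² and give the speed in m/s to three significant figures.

At the top, both weight mg and N point toward the centre: N + mg = mv²/r.
At minimum speed N → 0, so mg = mv_min²/r ⇒ v_min = √(g r) = √(9.8 × 6.16) = 7.770 m/s.

7.77 m/s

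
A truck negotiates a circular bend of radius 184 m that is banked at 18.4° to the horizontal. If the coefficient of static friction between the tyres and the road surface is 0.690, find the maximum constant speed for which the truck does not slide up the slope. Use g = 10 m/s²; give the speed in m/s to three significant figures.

49.4 m/s

At the maximum speed, friction acts down the slope at its limiting value f = μN. Radially (horizontal, toward centre): N sinθ + μN cosθ = mv²/r. Vertically: N cosθ − μN sinθ = mg.
Dividing: v² = r g (sinθ + μcosθ)/(cosθ − μsinθ).
sinθ + μcosθ = 0.3156 + 0.690×0.9489 = 0.9704; cosθ − μsinθ = 0.9489 − 0.690×0.3156 = 0.7311.
v² = 184 × 10.0 × 0.9704/0.7311 = 2442 m²/s², so v = 49.42 m/s.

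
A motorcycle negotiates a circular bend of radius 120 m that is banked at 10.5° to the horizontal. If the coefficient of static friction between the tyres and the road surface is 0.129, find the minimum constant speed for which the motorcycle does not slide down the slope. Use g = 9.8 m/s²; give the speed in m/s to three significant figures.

At the minimum speed, friction acts up the slope at its limiting value f = μN. Radially (horizontal, toward centre): N sinθ − μN cosθ = mv²/r. Vertically: N cosθ + μN sinθ = mg.
Dividing: v² = r g (sinθ − μcosθ)/(cosθ + μsinθ).
sinθ − μcosθ = 0.1822 − 0.129×0.9833 = 0.05540; cosθ + μsinθ = 0.9833 + 0.129×0.1822 = 1.007.
v² = 120 × 9.8 × 0.05540/1.007 = 64.71 m²/s², so v = 8.044 m/s.

8.04 m/s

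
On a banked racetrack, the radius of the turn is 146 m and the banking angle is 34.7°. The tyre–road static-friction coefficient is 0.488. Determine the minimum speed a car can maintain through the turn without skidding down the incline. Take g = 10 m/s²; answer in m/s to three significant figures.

At the minimum speed, friction acts up the slope at its limiting value f = μN. Radially (horizontal, toward centre): N sinθ − μN cosθ = mv²/r. Vertically: N cosθ + μN sinθ = mg.
Dividing: v² = r g (sinθ − μcosθ)/(cosθ + μsinθ).
sinθ − μcosθ = 0.5693 − 0.488×0.8221 = 0.1681; cosθ + μsinθ = 0.8221 + 0.488×0.5693 = 1.100.
v² = 146 × 10.0 × 0.1681/1.100 = 223.1 m²/s², so v = 14.94 m/s.

14.9 m/s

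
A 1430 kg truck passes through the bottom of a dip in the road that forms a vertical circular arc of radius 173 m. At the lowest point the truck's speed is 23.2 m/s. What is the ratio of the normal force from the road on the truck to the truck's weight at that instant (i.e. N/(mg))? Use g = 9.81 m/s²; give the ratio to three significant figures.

1.32

At the bottom, N − mg = mv²/r, so N = m(v²/r + g) and N/(mg) = v²/(rg) + 1 = (23.2)²/(173 × 9.81) + 1 = 0.3171 + 1 = 1.317.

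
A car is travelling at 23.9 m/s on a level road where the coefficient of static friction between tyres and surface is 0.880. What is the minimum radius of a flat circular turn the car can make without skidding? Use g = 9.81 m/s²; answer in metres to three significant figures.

66.2 m

At the limit, μ_s m g = m v²/r, so r_min = v²/(μ_s g) = (23.9)²/(0.880 × 9.81) = 571.2/8.633 = 66.17 m.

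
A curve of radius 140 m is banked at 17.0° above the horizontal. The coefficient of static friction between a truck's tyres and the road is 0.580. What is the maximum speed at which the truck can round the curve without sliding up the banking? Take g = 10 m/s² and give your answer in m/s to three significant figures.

38.8 m/s

At the maximum speed, friction acts down the slope at its limiting value f = μN. Radially (horizontal, toward centre): N sinθ + μN cosθ = mv²/r. Vertically: N cosθ − μN sinθ = mg.
Dividing: v² = r g (sinθ + μcosθ)/(cosθ − μsinθ).
sinθ + μcosθ = 0.2924 + 0.580×0.9563 = 0.8470; cosθ − μsinθ = 0.9563 − 0.580×0.2924 = 0.7867.
v² = 140 × 10.0 × 0.8470/0.7867 = 1507 m²/s², so v = 38.82 m/s.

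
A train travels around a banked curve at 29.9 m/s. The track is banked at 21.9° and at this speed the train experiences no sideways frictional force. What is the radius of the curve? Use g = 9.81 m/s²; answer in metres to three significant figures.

227 m

Frictionless banking: tanθ = v²/(rg), so r = v²/(g tanθ).
r = (29.9)²/(9.81 × tan 21.9°) = 894.0/(9.81 × 0.4020) = 894.0/3.944 = 226.7 m.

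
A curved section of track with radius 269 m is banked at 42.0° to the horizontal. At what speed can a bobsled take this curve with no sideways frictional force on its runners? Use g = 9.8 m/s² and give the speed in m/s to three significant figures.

48.7 m/s

On a frictionless banked curve, N sinθ = mv²/r and N cosθ = mg, so tanθ = v²/(rg).
v = √(r g tanθ) = √(269 × 9.8 × tan 42.0°) = √(269 × 9.8 × 0.9004) = √2374 = 48.72 m/s.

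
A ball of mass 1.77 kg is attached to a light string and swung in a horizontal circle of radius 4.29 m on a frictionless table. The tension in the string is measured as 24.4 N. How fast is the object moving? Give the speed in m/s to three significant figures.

7.69 m/s

T = m v²/r ⇒ v = √(T r / m) = √(24.4 × 4.29 / 1.77) = √59.14 = 7.690 m/s.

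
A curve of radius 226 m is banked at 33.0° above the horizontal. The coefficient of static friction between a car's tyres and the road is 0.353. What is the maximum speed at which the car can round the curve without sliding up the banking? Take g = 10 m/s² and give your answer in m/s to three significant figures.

54.2 m/s

At the maximum speed, friction acts down the slope at its limiting value f = μN. Radially (horizontal, toward centre): N sinθ + μN cosθ = mv²/r. Vertically: N cosθ − μN sinθ = mg.
Dividing: v² = r g (sinθ + μcosθ)/(cosθ − μsinθ).
sinθ + μcosθ = 0.5446 + 0.353×0.8387 = 0.8407; cosθ − μsinθ = 0.8387 − 0.353×0.5446 = 0.6464.
v² = 226 × 10.0 × 0.8407/0.6464 = 2939 m²/s², so v = 54.21 m/s.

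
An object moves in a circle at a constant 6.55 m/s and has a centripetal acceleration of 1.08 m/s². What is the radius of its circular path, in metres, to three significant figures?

a_c = v²/r ⇒ r = v²/a_c = (6.55)²/1.08 = 42.90/1.08 = 39.72 m.

39.7 m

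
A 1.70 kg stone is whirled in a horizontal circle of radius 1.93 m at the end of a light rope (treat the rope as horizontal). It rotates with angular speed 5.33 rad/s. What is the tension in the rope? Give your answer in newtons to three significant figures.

v = ωr = 5.33 × 1.93 = 10.29 m/s.
The tension is the only horizontal force, so it supplies the full centripetal force: T = m v²/r = 1.70 × (10.29)²/1.93 = 1.70 × 105.8/1.93 = 93.21 N.

93.2 N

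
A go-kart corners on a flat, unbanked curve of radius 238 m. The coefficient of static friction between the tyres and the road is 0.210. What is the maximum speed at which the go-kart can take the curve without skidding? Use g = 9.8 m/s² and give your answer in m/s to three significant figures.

22.1 m/s

Friction provides the centripetal force on a flat curve. At maximum speed it is at its limiting value: μ_s m g = m v²/r.
Mass cancels: v_max = √(μ_s g r) = √(0.210 × 9.8 × 238) = √489.8 = 22.13 m/s.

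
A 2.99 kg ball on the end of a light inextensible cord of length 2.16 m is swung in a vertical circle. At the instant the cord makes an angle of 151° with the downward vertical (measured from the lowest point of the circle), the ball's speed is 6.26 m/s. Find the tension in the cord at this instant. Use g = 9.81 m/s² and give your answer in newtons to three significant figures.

28.6 N

Take the radial direction toward the centre of the circle as positive. The component of the weight along the string toward the centre is −mg cos φ (φ measured from the bottom), so Newton's second law along the string gives T − mg cos φ = m v²/r.
cos 151° = -0.8746, so T = m(v²/r + g cos φ) = 2.99 × ((6.26)²/2.16 + 9.81 × -0.8746) = 2.99 × (18.14 + (-8.580)) = 2.99 × 9.562 = 28.59 N.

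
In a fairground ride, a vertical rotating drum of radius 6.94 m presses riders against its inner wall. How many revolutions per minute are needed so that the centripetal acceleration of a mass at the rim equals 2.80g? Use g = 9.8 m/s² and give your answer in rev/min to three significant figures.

Require ω²r = 2.80g, so ω = √(2.80 × 9.8/6.94) = 1.988 rad/s.
In rev/min: ω × 60/(2π) = 1.988 × 60/(2π) = 18.99 rev/min.

19.0 rev/min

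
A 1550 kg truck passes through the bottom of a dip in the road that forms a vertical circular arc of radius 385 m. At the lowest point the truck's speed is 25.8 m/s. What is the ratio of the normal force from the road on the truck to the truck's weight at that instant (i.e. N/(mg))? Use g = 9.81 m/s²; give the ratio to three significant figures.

At the bottom, N − mg = mv²/r, so N = m(v²/r + g) and N/(mg) = v²/(rg) + 1 = (25.8)²/(385 × 9.81) + 1 = 0.1762 + 1 = 1.176.

1.18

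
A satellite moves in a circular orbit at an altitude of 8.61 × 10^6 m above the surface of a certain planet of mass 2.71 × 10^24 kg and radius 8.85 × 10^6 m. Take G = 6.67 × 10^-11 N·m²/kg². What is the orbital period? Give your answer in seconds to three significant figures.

r = R + h = 8.85 × 10^6 + 8.61 × 10^6 = 1.746 × 10^7 m. Gravity provides the centripetal force: G M m / r² = m v² / r ⇒ v = √(GM/r) = 3218 m/s.
T = 2πr/v = 2π × 1.746 × 10^7 / 3218 = 34100 s.

34100 s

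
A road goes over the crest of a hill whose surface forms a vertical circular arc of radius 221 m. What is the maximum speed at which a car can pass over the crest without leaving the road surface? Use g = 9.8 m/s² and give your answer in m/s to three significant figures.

At the crest the centre of the circle is below the car, so the net downward (centripetal) force is mg − N = mv²/r.
The car leaves the road when N → 0, giving v_max = √(g r) = √(9.8 × 221) = 46.54 m/s.

46.5 m/s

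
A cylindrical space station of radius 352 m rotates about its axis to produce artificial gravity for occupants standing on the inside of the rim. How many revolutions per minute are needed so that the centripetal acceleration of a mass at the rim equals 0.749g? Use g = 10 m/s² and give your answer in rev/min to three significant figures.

Require ω²r = 0.749g, so ω = √(0.749 × 10.0/352) = 0.1459 rad/s.
In rev/min: ω × 60/(2π) = 0.1459 × 60/(2π) = 1.393 rev/min.

1.39 rev/min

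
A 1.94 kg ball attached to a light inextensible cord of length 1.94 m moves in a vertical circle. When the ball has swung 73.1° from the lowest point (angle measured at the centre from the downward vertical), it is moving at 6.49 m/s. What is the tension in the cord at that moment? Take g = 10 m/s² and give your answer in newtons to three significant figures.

Take the radial direction toward the centre of the circle as positive. The component of the weight along the string toward the centre is −mg cos φ (φ measured from the bottom), so Newton's second law along the string gives T − mg cos φ = m v²/r.
cos 73.1° = 0.2907, so T = m(v²/r + g cos φ) = 1.94 × ((6.49)²/1.94 + 10.0 × 0.2907) = 1.94 × (21.71 + (2.907)) = 1.94 × 24.62 = 47.76 N.

47.8 N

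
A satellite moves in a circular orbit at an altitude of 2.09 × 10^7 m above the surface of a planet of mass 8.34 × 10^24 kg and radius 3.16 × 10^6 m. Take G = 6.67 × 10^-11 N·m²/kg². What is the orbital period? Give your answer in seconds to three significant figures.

r = R + h = 3.16 × 10^6 + 2.09 × 10^7 = 2.406 × 10^7 m. Gravity provides the centripetal force: G M m / r² = m v² / r ⇒ v = √(GM/r) = 4808 m/s.
T = 2πr/v = 2π × 2.406 × 10^7 / 4808 = 31440 s.

31400 s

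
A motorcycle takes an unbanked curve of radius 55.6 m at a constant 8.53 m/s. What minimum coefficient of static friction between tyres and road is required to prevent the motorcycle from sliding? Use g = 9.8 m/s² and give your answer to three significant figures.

0.134

Friction provides the centripetal force: μ_s m g = m v²/r, so μ_s = v²/(g r) = (8.530)²/(9.8 × 55.6) = 72.76/544.9 = 0.1335.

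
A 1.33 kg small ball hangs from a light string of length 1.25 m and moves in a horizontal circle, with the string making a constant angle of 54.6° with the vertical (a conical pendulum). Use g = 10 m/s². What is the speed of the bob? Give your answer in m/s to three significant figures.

The radius of the circle is r = L sinθ = 1.25 × sin 54.6° = 1.019 m.
Horizontally T sinθ = mv²/r and vertically T cosθ = mg, so tanθ = v²/(rg).
v = √(r g tanθ) = √(1.019 × 10.0 × 1.407) = √14.34 = 3.786 m/s.

3.79 m/s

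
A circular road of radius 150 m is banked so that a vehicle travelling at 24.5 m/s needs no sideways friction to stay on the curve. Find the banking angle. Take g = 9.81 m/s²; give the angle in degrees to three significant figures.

22.2°

With no friction, the horizontal component of the normal force provides the centripetal force: N sinθ = mv²/r, while N cosθ = mg vertically.
Dividing: tanθ = v²/(r g) = (24.5)²/(150 × 9.81) = 600.2/1472 = 0.4079.
θ = arctan(0.4079) = 22.19°.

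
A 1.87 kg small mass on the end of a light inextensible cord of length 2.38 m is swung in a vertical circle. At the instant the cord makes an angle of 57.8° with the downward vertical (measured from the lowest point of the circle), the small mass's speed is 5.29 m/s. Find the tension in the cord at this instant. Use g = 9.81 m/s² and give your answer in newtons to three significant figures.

31.8 N

Take the radial direction toward the centre of the circle as positive. The component of the weight along the string toward the centre is −mg cos φ (φ measured from the bottom), so Newton's second law along the string gives T − mg cos φ = m v²/r.
cos 57.8° = 0.5329, so T = m(v²/r + g cos φ) = 1.87 × ((5.29)²/2.38 + 9.81 × 0.5329) = 1.87 × (11.76 + (5.228)) = 1.87 × 16.99 = 31.76 N.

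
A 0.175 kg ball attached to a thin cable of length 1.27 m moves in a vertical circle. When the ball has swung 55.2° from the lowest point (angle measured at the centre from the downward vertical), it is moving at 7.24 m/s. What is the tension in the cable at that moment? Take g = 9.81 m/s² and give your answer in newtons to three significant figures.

Take the radial direction toward the centre of the circle as positive. The component of the weight along the string toward the centre is −mg cos φ (φ measured from the bottom), so Newton's second law along the string gives T − mg cos φ = m v²/r.
cos 55.2° = 0.5707, so T = m(v²/r + g cos φ) = 0.175 × ((7.24)²/1.27 + 9.81 × 0.5707) = 0.175 × (41.27 + (5.599)) = 0.175 × 46.87 = 8.203 N.

8.20 N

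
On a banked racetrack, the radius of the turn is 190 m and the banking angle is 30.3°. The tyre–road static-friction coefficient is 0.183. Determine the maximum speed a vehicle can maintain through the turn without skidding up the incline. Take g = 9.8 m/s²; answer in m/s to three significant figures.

At the maximum speed, friction acts down the slope at its limiting value f = μN. Radially (horizontal, toward centre): N sinθ + μN cosθ = mv²/r. Vertically: N cosθ − μN sinθ = mg.
Dividing: v² = r g (sinθ + μcosθ)/(cosθ − μsinθ).
sinθ + μcosθ = 0.5045 + 0.183×0.8634 = 0.6625; cosθ − μsinθ = 0.8634 − 0.183×0.5045 = 0.7711.
v² = 190 × 9.8 × 0.6625/0.7711 = 1600 m²/s², so v = 40.00 m/s.

40.0 m/s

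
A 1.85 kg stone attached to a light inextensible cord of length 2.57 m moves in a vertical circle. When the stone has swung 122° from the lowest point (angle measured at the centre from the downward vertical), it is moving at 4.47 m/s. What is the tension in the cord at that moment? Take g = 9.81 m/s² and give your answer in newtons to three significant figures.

4.77 N

Take the radial direction toward the centre of the circle as positive. The component of the weight along the string toward the centre is −mg cos φ (φ measured from the bottom), so Newton's second law along the string gives T − mg cos φ = m v²/r.
cos 122° = -0.5299, so T = m(v²/r + g cos φ) = 1.85 × ((4.47)²/2.57 + 9.81 × -0.5299) = 1.85 × (7.775 + (-5.199)) = 1.85 × 2.576 = 4.766 N.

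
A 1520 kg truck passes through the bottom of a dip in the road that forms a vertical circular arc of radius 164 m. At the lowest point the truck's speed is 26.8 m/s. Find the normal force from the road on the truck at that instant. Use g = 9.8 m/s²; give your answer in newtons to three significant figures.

21600 N

At the lowest point, N points up (toward the centre) and the weight mg points down (away from the centre), so the net inward force is N − mg = mv²/r.
N = m(v²/r + g) = 1520 × ((26.8)²/164 + 9.8) = 1520 × (4.380 + 9.8) = 1520 × 14.18 = 21550 N.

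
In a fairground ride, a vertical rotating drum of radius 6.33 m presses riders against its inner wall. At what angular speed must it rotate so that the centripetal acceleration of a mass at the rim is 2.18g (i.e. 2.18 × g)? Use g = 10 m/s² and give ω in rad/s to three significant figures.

1.86 rad/s

Centripetal acceleration a_c = ω²r. Setting ω²r = 2.18g:
ω = √(2.18g / r) = √(2.18 × 10.0 / 6.33) = √3.444 = 1.856 rad/s.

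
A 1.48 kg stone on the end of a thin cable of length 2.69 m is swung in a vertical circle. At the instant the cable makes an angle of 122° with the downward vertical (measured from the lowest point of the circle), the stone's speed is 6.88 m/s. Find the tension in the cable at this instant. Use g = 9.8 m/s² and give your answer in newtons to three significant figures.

Take the radial direction toward the centre of the circle as positive. The component of the weight along the string toward the centre is −mg cos φ (φ measured from the bottom), so Newton's second law along the string gives T − mg cos φ = m v²/r.
cos 122° = -0.5299, so T = m(v²/r + g cos φ) = 1.48 × ((6.88)²/2.69 + 9.8 × -0.5299) = 1.48 × (17.60 + (-5.193)) = 1.48 × 12.40 = 18.36 N.

18.4 N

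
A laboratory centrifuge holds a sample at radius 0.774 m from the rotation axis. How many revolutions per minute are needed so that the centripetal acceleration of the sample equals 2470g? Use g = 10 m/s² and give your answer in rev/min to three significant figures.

Require ω²r = 2470g, so ω = √(2470 × 10.0/0.774) = 178.6 rad/s.
In rev/min: ω × 60/(2π) = 178.6 × 60/(2π) = 1706 rev/min.

1710 rev/min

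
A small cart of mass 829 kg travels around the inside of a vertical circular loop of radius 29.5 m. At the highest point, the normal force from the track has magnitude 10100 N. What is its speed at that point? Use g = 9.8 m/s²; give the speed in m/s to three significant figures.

At the top, N + mg = mv²/r, so v = √(r(N/m + g)) = √(29.5 × (10100/829 + 9.8)) = √(29.5 × 21.98) = √648.5 = 25.47 m/s.

25.5 m/s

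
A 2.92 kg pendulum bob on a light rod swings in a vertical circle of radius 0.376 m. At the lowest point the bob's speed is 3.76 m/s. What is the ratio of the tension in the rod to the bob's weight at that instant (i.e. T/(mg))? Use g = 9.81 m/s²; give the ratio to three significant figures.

4.83

At the bottom, T − mg = mv²/r, so T = m(v²/r + g) and T/(mg) = v²/(rg) + 1 = (3.76)²/(0.376 × 9.81) + 1 = 3.833 + 1 = 4.833.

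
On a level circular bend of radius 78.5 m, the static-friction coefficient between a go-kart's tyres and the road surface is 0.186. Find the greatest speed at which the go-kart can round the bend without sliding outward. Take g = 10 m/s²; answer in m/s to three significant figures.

12.1 m/s

The only inward force on a level bend is static friction, so at the limit f_s = μ_s N = μ_s m g = m v²/r.
Mass cancels: v_max = √(μ_s g r) = √(0.186 × 10.0 × 78.5) = √146.0 = 12.08 m/s.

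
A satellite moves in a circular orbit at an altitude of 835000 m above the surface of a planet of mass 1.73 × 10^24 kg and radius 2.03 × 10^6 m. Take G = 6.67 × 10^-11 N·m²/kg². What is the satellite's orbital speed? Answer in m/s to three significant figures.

Orbital radius r = R + h = 2.03 × 10^6 + 835000 = 2.865 × 10^6 m.
Gravity supplies the centripetal force: G M m / r² = m v² / r, so v = √(GM/r).
v = √(6.67 × 10^-11 × 1.73 × 10^24 / 2.865 × 10^6) = √(4.028 × 10^7) = 6346 m/s.

6350 m/s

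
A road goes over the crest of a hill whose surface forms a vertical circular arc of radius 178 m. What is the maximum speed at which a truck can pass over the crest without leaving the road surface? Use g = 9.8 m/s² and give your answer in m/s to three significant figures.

At the crest the centre of the circle is below the truck, so the net downward (centripetal) force is mg − N = mv²/r.
The truck leaves the road when N → 0, giving v_max = √(g r) = √(9.8 × 178) = 41.77 m/s.

41.8 m/s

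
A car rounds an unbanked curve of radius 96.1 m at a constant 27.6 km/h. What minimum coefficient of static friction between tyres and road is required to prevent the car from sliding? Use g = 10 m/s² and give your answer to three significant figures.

0.0612

v = 27.6/3.6 = 7.667 m/s.
Friction provides the centripetal force: μ_s m g = m v²/r, so μ_s = v²/(g r) = (7.667)²/(10.0 × 96.1) = 58.78/961.0 = 0.06116.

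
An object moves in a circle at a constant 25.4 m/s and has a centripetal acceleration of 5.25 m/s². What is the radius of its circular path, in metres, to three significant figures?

123 m

a_c = v²/r ⇒ r = v²/a_c = (25.4)²/5.25 = 645.2/5.25 = 122.9 m.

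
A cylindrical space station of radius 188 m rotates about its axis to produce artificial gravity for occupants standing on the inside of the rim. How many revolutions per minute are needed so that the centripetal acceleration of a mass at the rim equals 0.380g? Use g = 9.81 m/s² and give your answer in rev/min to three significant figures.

1.34 rev/min

Require ω²r = 0.380g, so ω = √(0.380 × 9.81/188) = 0.1408 rad/s.
In rev/min: ω × 60/(2π) = 0.1408 × 60/(2π) = 1.345 rev/min.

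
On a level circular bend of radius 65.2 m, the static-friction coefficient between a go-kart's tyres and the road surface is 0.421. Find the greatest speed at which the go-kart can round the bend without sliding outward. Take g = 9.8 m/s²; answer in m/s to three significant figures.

On a flat curve, static friction is the only horizontal force, so it must supply the full centripetal force: μ_s m g = m v²/r.
Mass cancels: v_max = √(μ_s g r) = √(0.421 × 9.8 × 65.2) = √269.0 = 16.40 m/s.

16.4 m/s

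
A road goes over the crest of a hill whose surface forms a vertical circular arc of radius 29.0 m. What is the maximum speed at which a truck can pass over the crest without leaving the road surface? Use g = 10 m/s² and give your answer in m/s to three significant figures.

17.0 m/s

At the crest the centre of the circle is below the truck, so the net downward (centripetal) force is mg − N = mv²/r.
The truck leaves the road when N → 0, giving v_max = √(g r) = √(10.0 × 29.0) = 17.03 m/s.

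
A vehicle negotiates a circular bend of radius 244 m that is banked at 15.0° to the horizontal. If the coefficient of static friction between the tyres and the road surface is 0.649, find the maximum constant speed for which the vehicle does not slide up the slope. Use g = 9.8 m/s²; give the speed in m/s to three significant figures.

51.5 m/s

At the maximum speed, friction acts down the slope at its limiting value f = μN. Radially (horizontal, toward centre): N sinθ + μN cosθ = mv²/r. Vertically: N cosθ − μN sinθ = mg.
Dividing: v² = r g (sinθ + μcosθ)/(cosθ − μsinθ).
sinθ + μcosθ = 0.2588 + 0.649×0.9659 = 0.8857; cosθ − μsinθ = 0.9659 − 0.649×0.2588 = 0.7980.
v² = 244 × 9.8 × 0.8857/0.7980 = 2654 m²/s², so v = 51.52 m/s.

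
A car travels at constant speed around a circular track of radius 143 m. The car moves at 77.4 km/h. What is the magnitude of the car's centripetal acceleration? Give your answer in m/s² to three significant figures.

v = 77.4 km/h = 77.4/3.6 = 21.50 m/s.
a_c = v²/r = (21.50)²/143 = 462.2/143 = 3.233 m/s².

3.23 m/s²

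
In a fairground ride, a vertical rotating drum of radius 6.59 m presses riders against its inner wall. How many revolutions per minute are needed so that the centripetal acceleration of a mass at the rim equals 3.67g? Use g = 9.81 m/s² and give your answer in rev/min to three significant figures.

22.3 rev/min

Require ω²r = 3.67g, so ω = √(3.67 × 9.81/6.59) = 2.337 rad/s.
In rev/min: ω × 60/(2π) = 2.337 × 60/(2π) = 22.32 rev/min.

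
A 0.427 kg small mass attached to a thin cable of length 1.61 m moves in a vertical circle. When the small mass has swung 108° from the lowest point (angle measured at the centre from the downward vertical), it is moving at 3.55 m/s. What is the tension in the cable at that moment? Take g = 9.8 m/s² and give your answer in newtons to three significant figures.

2.05 N

Take the radial direction toward the centre of the circle as positive. The component of the weight along the string toward the centre is −mg cos φ (φ measured from the bottom), so Newton's second law along the string gives T − mg cos φ = m v²/r.
cos 108° = -0.3090, so T = m(v²/r + g cos φ) = 0.427 × ((3.55)²/1.61 + 9.8 × -0.3090) = 0.427 × (7.828 + (-3.028)) = 0.427 × 4.799 = 2.049 N.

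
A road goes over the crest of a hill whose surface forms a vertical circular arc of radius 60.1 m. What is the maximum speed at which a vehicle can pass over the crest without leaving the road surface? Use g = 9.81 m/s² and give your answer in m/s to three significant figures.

At the crest the centre of the circle is below the vehicle, so the net downward (centripetal) force is mg − N = mv²/r.
The vehicle leaves the road when N → 0, giving v_max = √(g r) = √(9.81 × 60.1) = 24.28 m/s.

24.3 m/s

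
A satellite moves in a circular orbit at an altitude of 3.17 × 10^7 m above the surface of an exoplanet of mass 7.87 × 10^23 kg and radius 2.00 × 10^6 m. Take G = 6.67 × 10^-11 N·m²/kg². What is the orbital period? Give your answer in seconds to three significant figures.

r = R + h = 2.00 × 10^6 + 3.17 × 10^7 = 3.370 × 10^7 m. Gravity provides the centripetal force: G M m / r² = m v² / r ⇒ v = √(GM/r) = 1248 m/s.
T = 2πr/v = 2π × 3.370 × 10^7 / 1248 = 169700 s.

170000 s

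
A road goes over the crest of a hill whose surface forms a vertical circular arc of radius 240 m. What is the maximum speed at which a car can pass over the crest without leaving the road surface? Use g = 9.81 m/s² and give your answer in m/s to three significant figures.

At the crest the centre of the circle is below the car, so the net downward (centripetal) force is mg − N = mv²/r.
The car leaves the road when N → 0, giving v_max = √(g r) = √(9.81 × 240) = 48.52 m/s.

48.5 m/s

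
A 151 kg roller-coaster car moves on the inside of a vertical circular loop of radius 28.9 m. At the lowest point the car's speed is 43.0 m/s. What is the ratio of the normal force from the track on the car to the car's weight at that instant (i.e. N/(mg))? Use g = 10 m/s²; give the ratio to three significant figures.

7.40

At the bottom, N − mg = mv²/r, so N = m(v²/r + g) and N/(mg) = v²/(rg) + 1 = (43.0)²/(28.9 × 10.0) + 1 = 6.398 + 1 = 7.398.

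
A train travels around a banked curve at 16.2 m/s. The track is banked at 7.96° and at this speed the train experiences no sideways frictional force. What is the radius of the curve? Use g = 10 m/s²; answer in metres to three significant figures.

Frictionless banking: tanθ = v²/(rg), so r = v²/(g tanθ).
r = (16.2)²/(10.0 × tan 7.96°) = 262.4/(10.0 × 0.1398) = 262.4/1.398 = 187.7 m.

188 m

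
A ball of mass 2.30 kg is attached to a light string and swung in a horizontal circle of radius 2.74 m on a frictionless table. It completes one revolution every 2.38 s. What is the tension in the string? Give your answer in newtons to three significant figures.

v = 2πr/T = 2π × 2.74/2.38 = 7.234 m/s.
The tension is the only horizontal force, so it supplies the full centripetal force: T = m v²/r = 2.30 × (7.234)²/2.74 = 2.30 × 52.32/2.74 = 43.92 N.

43.9 N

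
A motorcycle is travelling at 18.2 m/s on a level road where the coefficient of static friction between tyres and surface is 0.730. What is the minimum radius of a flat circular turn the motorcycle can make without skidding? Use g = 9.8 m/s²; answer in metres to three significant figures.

At the limit, μ_s m g = m v²/r, so r_min = v²/(μ_s g) = (18.2)²/(0.730 × 9.8) = 331.2/7.154 = 46.30 m.

46.3 m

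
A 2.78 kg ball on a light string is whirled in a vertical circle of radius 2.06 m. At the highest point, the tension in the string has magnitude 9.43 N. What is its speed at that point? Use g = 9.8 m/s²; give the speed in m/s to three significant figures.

5.21 m/s

At the top, T + mg = mv²/r, so v = √(r(T/m + g)) = √(2.06 × (9.43/2.78 + 9.8)) = √(2.06 × 13.19) = √27.18 = 5.213 m/s.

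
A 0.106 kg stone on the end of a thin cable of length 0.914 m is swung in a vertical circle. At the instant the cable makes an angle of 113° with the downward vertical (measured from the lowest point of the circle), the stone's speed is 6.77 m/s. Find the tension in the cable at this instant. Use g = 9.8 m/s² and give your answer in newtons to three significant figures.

4.91 N

Take the radial direction toward the centre of the circle as positive. The component of the weight along the string toward the centre is −mg cos φ (φ measured from the bottom), so Newton's second law along the string gives T − mg cos φ = m v²/r.
cos 113° = -0.3907, so T = m(v²/r + g cos φ) = 0.106 × ((6.77)²/0.914 + 9.8 × -0.3907) = 0.106 × (50.15 + (-3.829)) = 0.106 × 46.32 = 4.910 N.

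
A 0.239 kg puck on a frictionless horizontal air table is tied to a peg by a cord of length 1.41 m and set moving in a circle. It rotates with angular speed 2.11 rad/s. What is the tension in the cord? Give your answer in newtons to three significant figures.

1.50 N

v = ωr = 2.11 × 1.41 = 2.975 m/s.
The tension is the only horizontal force, so it supplies the full centripetal force: T = m v²/r = 0.239 × (2.975)²/1.41 = 0.239 × 8.851/1.41 = 1.500 N.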